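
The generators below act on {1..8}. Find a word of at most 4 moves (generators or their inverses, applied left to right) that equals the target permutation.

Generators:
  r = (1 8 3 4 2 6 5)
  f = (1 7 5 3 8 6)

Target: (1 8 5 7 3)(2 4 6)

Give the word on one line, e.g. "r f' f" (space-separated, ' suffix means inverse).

  after r': (1 5 6 2 4 3 8)
  after f: (1 3 6 2 4 8 7 5)
  after f: (1 8 5 7 3)(2 4 6)

r' f f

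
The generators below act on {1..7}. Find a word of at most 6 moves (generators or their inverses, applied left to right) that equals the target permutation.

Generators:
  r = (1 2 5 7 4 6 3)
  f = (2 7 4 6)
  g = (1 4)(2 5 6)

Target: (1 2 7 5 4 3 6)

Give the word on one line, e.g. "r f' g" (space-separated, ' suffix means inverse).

r r g g

  after r: (1 2 5 7 4 6 3)
  after r: (1 5 4 3 2 7 6)
  after g: (1 6 4 3 5)(2 7)
  after g: (1 2 7 5 4 3 6)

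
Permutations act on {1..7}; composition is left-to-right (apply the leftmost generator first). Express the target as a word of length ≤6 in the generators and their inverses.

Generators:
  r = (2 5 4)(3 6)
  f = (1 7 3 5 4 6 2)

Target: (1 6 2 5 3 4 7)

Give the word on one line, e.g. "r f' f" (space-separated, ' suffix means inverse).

f' r f r f'

  after f': (1 2 6 4 5 3 7)
  after r: (1 5 6 2 3 7)
  after f: (1 4 6)(2 5)
  after r: (1 2 4 3 6)
  after f': (1 6 2 5 3 4 7)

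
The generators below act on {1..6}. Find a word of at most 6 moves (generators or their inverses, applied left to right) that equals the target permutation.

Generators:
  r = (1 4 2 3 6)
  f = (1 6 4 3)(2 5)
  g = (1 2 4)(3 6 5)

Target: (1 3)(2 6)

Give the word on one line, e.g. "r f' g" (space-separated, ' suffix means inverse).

r' g' r' r' f

  after r': (1 6 3 2 4)
  after g': (1 3)(5 6)
  after r': (1 2 4)(3 6 5)
  after r': (1 4 6 5 2)
  after f: (1 3)(2 6)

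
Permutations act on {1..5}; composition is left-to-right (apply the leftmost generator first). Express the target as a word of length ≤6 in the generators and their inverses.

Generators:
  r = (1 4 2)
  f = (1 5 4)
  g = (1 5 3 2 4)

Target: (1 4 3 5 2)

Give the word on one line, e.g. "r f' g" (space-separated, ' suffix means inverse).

r' f' r g'

  after r': (1 2 4)
  after f': (1 2 5)
  after r: (2 5 4)
  after g': (1 4 3 5 2)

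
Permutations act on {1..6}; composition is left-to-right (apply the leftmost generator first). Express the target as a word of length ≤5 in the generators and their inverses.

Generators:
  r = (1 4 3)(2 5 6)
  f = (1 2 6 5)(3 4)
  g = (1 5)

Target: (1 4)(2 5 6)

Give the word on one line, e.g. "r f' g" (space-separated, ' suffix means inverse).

r' g f

  after r': (1 3 4)(2 6 5)
  after g: (1 3 4 5 2 6)
  after f: (1 4)(2 5 6)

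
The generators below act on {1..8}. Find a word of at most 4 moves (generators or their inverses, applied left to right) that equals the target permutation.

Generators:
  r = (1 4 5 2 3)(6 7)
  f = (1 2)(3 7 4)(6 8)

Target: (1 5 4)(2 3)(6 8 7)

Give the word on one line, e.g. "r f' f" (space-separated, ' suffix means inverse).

  after f: (1 2)(3 7 4)(6 8)
  after f: (3 4 7)
  after f: (1 2)(6 8)
  after r': (1 5 4)(2 3)(6 8 7)

f f f r'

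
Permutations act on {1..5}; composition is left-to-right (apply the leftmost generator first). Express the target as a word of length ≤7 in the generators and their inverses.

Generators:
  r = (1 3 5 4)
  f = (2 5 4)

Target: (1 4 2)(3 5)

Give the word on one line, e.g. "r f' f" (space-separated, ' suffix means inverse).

  after r: (1 3 5 4)
  after r: (1 5)(3 4)
  after f': (1 2 4 3 5)
  after r: (1 2)(3 4 5)
  after f': (1 4 2)(3 5)

r r f' r f'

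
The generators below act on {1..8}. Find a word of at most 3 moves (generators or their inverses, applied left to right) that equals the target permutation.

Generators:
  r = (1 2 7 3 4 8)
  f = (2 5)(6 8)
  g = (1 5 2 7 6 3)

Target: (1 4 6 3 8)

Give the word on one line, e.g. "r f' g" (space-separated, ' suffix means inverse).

  after g': (1 3 6 7 2 5)
  after r: (1 4 8)(2 5)(3 6)
  after f': (1 4 6 3 8)

g' r f'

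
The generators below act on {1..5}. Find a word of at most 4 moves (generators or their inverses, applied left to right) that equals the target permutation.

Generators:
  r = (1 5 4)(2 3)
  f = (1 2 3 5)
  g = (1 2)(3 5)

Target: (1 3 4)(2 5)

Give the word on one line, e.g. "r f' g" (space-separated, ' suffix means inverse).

g' r g g

  after g': (1 2)(3 5)
  after r: (1 3 4)(2 5)
  after g: (1 5)(2 3 4)
  after g: (1 3 4)(2 5)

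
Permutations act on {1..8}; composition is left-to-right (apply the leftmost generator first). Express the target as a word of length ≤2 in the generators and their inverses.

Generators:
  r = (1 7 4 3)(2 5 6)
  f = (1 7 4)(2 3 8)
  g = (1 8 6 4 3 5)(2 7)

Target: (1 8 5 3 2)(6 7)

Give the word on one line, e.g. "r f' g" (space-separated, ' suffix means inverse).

  after g: (1 8 6 4 3 5)(2 7)
  after r': (1 8 5 3 2)(6 7)

g r'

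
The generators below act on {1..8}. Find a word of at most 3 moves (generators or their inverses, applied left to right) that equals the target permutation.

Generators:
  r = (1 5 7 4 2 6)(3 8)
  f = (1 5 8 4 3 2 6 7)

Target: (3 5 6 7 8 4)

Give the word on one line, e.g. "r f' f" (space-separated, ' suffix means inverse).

  after r: (1 5 7 4 2 6)(3 8)
  after f': (3 5 6 7 8 4)

r f'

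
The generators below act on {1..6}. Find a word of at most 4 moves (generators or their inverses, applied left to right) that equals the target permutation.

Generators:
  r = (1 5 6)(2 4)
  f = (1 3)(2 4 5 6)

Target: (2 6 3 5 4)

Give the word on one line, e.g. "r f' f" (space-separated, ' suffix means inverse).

r f r

  after r: (1 5 6)(2 4)
  after f: (1 6 3)(2 5)
  after r: (2 6 3 5 4)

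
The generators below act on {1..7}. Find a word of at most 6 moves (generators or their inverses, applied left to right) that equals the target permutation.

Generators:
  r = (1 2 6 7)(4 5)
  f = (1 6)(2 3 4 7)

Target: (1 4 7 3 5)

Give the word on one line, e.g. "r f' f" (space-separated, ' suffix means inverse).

r f r' f

  after r: (1 2 6 7)(4 5)
  after f: (1 3 4 5 7 6 2)
  after r': (1 3 5 6)(2 7)
  after f: (1 4 7 3 5)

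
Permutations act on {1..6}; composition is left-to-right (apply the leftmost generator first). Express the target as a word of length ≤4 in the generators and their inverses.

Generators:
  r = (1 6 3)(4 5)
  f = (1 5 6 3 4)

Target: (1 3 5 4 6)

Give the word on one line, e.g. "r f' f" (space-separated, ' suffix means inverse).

f' f'

  after f': (1 4 3 6 5)
  after f': (1 3 5 4 6)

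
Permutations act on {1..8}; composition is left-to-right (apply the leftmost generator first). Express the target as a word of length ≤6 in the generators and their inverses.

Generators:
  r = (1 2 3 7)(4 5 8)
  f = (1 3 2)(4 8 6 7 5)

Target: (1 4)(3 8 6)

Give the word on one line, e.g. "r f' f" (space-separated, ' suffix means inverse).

  after r': (1 7 3 2)(4 8 5)
  after f: (1 5 8 4 6 7 2 3)
  after r': (1 4 6 3 7)
  after f: (1 8 6 2)(3 5 4 7)
  after r: (1 4)(3 8 6)

r' f r' f r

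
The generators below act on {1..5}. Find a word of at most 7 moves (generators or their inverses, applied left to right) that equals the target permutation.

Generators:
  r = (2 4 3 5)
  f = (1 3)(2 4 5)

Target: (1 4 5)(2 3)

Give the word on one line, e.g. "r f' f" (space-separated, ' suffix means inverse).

f' r' f' r' f'

  after f': (1 3)(2 5 4)
  after r': (1 4 5 2 3)
  after f': (1 2)
  after r': (1 5 3 4 2)
  after f': (1 4 5)(2 3)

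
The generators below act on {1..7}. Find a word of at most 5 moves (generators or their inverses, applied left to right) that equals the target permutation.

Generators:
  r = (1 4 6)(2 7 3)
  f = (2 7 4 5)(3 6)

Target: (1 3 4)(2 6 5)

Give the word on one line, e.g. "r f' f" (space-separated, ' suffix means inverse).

r r f

  after r: (1 4 6)(2 7 3)
  after r: (1 6 4)(2 3 7)
  after f: (1 3 4)(2 6 5)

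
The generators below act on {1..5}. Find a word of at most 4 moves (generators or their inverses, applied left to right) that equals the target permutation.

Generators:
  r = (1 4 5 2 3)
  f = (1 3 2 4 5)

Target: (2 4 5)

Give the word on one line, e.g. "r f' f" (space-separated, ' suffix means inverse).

r' f'

  after r': (1 3 2 5 4)
  after f': (2 4 5)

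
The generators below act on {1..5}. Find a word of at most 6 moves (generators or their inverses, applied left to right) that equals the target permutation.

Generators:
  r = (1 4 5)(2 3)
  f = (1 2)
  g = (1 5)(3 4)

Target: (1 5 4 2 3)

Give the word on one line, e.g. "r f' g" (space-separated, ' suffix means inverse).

  after g': (1 5)(3 4)
  after f': (1 5 2)(3 4)
  after r: (2 4)(3 5)
  after g: (1 5 4 2 3)

g' f' r g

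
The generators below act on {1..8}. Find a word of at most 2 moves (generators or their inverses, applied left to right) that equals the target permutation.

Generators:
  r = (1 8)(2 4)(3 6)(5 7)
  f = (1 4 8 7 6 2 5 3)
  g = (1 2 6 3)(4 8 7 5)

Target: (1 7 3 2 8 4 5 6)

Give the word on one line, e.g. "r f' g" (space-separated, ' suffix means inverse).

r' f

  after r': (1 8)(2 4)(3 6)(5 7)
  after f: (1 7 3 2 8 4 5 6)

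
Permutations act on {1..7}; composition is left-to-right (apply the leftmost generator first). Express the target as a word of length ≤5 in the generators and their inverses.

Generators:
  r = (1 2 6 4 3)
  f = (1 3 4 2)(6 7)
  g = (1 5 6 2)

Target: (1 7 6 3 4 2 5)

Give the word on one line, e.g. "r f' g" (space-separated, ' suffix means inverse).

g g f

  after g: (1 5 6 2)
  after g: (1 6)(2 5)
  after f: (1 7 6 3 4 2 5)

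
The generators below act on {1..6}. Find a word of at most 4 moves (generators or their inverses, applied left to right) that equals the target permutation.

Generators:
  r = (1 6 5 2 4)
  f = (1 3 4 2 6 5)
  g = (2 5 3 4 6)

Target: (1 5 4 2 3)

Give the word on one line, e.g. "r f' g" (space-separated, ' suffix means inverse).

r' g r

  after r': (1 4 2 5 6)
  after g: (1 6)(2 3 4 5)
  after r: (1 5 4 2 3)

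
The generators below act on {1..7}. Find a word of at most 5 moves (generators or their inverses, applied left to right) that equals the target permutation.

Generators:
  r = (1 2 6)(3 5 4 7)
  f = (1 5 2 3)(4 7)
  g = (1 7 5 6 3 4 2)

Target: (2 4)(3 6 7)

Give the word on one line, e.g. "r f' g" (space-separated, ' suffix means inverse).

  after f: (1 5 2 3)(4 7)
  after r: (1 4 3 2 5 6)
  after f: (1 7 4)(5 6)
  after g': (2 4)(3 6 7)

f r f g'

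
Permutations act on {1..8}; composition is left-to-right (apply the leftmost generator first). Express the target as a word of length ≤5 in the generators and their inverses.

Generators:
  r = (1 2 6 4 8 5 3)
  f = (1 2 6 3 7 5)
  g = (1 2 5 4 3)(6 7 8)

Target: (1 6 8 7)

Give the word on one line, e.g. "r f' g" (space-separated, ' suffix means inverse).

  after r': (1 3 5 8 4 6 2)
  after g': (1 4 8 5 7 6)(2 3)
  after f': (1 4 8 7 2 6 5 3)
  after r': (1 6 8 7)

r' g' f' r'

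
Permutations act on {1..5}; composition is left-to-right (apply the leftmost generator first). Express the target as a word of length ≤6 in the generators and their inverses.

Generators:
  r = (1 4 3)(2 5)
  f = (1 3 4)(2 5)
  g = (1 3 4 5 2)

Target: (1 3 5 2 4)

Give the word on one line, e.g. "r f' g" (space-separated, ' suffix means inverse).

f' g' f' f' r

  after f': (1 4 3)(2 5)
  after g': (1 3 2 4)
  after f': (2 3 5)
  after f': (1 4 3 2)
  after r: (1 3 5 2 4)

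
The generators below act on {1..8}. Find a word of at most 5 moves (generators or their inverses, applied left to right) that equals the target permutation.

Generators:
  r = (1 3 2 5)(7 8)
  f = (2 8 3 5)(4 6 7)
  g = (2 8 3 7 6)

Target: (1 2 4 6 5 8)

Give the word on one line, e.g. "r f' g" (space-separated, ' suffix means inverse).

  after g: (2 8 3 7 6)
  after r': (1 5 2 7 6 3 8)
  after f: (1 2 4 6 5 8)

g r' f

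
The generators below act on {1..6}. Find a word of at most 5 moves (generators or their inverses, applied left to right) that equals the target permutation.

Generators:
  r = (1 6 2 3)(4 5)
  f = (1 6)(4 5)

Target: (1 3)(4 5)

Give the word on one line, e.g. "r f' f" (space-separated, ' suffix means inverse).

r f r' f' f'

  after r: (1 6 2 3)(4 5)
  after f: (2 3 6)
  after r': (1 3)(4 5)
  after f': (1 3 6)
  after f': (1 3)(4 5)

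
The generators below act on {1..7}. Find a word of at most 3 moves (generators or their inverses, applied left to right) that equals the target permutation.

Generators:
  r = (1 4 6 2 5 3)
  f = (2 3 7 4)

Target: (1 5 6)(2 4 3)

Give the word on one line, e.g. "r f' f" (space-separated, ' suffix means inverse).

  after r': (1 3 5 2 6 4)
  after r': (1 5 6)(2 4 3)

r' r'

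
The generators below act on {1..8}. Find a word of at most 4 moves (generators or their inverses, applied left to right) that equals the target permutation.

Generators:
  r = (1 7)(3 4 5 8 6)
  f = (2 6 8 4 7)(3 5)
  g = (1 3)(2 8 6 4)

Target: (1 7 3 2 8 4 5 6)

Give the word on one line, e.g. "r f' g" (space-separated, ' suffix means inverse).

  after r: (1 7)(3 4 5 8 6)
  after g: (1 7 3 2 8 4 5 6)

r g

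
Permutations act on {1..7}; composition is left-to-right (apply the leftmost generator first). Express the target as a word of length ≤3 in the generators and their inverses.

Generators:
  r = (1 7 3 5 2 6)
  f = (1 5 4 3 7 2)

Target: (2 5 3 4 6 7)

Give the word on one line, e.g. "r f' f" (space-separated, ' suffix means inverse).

  after f': (1 2 7 3 4 5)
  after r: (1 6)(2 3 4)(5 7)
  after r: (2 5 3 4 6 7)

f' r r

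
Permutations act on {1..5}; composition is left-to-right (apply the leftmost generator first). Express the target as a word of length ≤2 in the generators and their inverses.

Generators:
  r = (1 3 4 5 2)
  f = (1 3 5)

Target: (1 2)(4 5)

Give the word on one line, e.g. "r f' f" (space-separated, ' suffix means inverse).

r' f

  after r': (1 2 5 4 3)
  after f: (1 2)(4 5)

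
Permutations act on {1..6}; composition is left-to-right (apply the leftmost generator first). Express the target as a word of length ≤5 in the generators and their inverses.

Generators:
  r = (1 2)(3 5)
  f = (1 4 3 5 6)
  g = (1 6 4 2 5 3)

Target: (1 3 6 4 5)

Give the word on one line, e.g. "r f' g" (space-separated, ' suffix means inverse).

  after f: (1 4 3 5 6)
  after r: (1 4 5 6 2)
  after r: (1 4 3 5 6)
  after f: (1 3 6 4 5)

f r r f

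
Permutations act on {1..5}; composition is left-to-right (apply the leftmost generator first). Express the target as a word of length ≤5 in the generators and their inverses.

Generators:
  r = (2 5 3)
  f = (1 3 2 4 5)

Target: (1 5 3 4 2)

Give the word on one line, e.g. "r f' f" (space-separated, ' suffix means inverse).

r f r'

  after r: (2 5 3)
  after f: (1 3 4 5 2)
  after r': (1 5 3 4 2)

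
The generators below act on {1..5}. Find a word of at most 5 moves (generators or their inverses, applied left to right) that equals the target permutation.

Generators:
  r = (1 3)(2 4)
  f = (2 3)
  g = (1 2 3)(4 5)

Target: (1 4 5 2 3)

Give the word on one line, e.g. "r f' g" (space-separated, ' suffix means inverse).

g' f' r'

  after g': (1 3 2)(4 5)
  after f': (1 2)(4 5)
  after r': (1 4 5 2 3)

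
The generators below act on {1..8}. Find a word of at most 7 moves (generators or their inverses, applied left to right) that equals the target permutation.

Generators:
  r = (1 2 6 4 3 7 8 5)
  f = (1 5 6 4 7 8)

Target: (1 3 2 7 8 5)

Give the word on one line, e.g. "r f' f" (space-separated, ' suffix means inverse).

  after f: (1 5 6 4 7 8)
  after r: (2 6 3 7 5 4 8)
  after f': (1 8 2 5 6 3 4 7)
  after r': (1 7 5 2 8)(3 6 4)
  after r': (1 3 2 7 8 5)

f r f' r' r'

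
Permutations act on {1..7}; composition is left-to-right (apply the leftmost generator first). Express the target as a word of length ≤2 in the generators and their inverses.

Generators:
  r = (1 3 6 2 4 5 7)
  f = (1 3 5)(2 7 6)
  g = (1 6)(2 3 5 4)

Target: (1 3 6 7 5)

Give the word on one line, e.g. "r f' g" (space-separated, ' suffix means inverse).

g' r'

  after g': (1 6)(2 4 5 3)
  after r': (1 3 6 7 5)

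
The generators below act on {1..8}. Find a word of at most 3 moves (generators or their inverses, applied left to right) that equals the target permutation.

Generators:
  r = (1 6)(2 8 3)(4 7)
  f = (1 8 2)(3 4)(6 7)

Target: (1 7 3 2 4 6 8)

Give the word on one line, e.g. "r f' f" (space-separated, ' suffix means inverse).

r' f

  after r': (1 6)(2 3 8)(4 7)
  after f: (1 7 3 2 4 6 8)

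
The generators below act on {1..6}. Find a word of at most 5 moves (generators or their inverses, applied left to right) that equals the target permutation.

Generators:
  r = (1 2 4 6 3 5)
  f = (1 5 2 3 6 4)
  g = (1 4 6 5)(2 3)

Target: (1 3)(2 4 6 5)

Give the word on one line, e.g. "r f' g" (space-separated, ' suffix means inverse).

  after g': (1 5 6 4)(2 3)
  after g': (1 6)(4 5)
  after f': (1 3 2 5 6 4)
  after f': (1 2)(3 5)
  after g: (1 3)(2 4 6 5)

g' g' f' f' g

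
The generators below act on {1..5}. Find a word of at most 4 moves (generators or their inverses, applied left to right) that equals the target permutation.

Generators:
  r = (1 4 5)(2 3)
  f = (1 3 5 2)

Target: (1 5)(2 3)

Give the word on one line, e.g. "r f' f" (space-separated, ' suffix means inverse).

  after f: (1 3 5 2)
  after f: (1 5)(2 3)

f f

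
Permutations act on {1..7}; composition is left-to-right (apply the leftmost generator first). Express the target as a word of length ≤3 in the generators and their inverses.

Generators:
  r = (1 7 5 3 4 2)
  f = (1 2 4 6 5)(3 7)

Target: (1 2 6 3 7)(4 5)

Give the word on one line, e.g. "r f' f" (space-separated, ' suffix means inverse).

  after r': (1 2 4 3 5 7)
  after f: (1 4 7 2 6 5 3)
  after r: (1 2 6 3 7)(4 5)

r' f r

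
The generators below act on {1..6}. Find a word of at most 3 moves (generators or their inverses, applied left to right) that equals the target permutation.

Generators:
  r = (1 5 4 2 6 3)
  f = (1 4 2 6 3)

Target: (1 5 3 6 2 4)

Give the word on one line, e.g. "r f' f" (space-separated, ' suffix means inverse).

f r' f'

  after f: (1 4 2 6 3)
  after r': (1 5)
  after f': (1 5 3 6 2 4)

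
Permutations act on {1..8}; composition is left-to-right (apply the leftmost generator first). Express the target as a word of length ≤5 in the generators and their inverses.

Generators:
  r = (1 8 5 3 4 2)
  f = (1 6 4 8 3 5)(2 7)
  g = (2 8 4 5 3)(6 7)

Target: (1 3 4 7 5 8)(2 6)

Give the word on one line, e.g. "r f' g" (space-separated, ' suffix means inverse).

f' g' r'

  after f': (1 5 3 8 4 6)(2 7)
  after g': (1 4 7 3 2 6)
  after r': (1 3 4 7 5 8)(2 6)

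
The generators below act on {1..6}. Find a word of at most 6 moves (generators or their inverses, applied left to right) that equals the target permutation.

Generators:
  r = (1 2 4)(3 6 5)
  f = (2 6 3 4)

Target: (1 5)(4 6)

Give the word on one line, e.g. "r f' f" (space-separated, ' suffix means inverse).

r' f' f' r

  after r': (1 4 2)(3 5 6)
  after f': (1 3 5 2)
  after f': (1 6 2)(3 5 4)
  after r: (1 5)(4 6)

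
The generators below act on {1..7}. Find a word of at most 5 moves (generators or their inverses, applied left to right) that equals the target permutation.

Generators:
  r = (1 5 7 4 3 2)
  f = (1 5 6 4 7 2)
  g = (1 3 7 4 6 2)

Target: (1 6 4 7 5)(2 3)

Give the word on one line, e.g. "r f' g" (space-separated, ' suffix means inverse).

  after f: (1 5 6 4 7 2)
  after g: (1 5 2 3 7)
  after f: (1 6 4 7 5)(2 3)

f g f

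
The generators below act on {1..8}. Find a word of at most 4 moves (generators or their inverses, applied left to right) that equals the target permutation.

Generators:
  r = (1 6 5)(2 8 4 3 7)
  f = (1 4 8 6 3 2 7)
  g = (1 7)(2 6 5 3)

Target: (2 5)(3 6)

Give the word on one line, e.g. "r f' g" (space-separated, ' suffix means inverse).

g g

  after g: (1 7)(2 6 5 3)
  after g: (2 5)(3 6)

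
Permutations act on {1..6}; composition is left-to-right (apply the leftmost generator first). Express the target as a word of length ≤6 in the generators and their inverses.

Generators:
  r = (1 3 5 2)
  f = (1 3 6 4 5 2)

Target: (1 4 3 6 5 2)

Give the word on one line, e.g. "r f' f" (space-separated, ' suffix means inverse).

  after r: (1 3 5 2)
  after f': (3 4 6)
  after r': (1 2 5 3 4 6)
  after r': (1 5)(2 3 4 6)
  after f': (1 4 3 6 5 2)

r f' r' r' f'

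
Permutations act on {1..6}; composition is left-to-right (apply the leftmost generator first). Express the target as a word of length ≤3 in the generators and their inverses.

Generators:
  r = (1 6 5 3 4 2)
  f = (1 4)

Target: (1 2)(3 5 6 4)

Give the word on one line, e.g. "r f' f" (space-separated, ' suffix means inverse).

r' f'

  after r': (1 2 4 3 5 6)
  after f': (1 2)(3 5 6 4)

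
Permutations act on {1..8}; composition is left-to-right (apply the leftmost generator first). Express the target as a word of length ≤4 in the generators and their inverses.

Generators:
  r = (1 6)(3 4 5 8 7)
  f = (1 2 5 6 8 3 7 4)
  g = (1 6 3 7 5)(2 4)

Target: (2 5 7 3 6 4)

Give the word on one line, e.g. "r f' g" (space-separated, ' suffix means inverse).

f' g f'

  after f': (1 4 7 3 8 6 5 2)
  after g: (1 2 6)(3 8)(4 5)
  after f': (2 5 7 3 6 4)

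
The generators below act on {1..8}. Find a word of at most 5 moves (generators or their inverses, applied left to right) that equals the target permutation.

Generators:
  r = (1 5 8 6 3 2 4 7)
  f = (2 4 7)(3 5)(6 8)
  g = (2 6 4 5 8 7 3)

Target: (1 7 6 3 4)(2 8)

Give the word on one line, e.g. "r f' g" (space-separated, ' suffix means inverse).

  after g: (2 6 4 5 8 7 3)
  after f: (2 8)(3 4)(5 6 7)
  after f: (2 6)(3 7)(4 5 8)
  after r': (1 7 6 3 4)(2 8)

g f f r'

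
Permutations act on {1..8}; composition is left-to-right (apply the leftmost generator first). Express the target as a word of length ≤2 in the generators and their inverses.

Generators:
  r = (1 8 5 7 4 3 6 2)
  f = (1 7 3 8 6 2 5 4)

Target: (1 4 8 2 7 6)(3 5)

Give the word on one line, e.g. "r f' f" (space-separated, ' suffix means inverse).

  after f: (1 7 3 8 6 2 5 4)
  after r: (1 4 8 2 7 6)(3 5)

f r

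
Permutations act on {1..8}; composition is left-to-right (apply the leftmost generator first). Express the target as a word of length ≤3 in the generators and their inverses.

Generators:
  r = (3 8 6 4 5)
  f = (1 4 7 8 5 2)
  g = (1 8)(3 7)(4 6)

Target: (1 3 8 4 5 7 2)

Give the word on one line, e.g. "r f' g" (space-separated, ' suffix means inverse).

  after g': (1 8)(3 7)(4 6)
  after r': (1 3 7 5 4 8)
  after f: (1 3 8 4 5 7 2)

g' r' f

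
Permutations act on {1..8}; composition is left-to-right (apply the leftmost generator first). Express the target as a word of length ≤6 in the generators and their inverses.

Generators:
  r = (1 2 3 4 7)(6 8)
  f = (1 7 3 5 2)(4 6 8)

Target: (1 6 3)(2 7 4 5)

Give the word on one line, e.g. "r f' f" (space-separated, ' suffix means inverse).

r' r' f' r'

  after r': (1 7 4 3 2)(6 8)
  after r': (1 4 2 7 3)
  after f': (1 8 6 4 5 3 2)
  after r': (1 6 3)(2 7 4 5)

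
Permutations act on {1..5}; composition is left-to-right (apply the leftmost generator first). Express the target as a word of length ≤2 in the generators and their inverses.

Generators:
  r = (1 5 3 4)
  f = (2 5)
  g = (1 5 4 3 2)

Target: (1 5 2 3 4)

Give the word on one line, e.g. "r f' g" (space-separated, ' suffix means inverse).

  after f': (2 5)
  after r: (1 5 2 3 4)

f' r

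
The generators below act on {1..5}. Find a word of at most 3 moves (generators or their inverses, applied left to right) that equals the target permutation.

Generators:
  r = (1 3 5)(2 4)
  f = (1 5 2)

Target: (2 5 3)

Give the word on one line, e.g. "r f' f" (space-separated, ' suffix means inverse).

r r f'

  after r: (1 3 5)(2 4)
  after r: (1 5 3)
  after f': (2 5 3)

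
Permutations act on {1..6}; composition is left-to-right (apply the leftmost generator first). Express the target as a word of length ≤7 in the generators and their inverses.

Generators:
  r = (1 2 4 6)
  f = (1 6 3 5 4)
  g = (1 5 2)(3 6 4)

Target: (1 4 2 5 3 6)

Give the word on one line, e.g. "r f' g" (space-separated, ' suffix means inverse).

r f g r r

  after r: (1 2 4 6)
  after f: (1 2)(3 5 4)
  after g: (2 5 3)(4 6)
  after r: (1 2 5 3 4)
  after r: (1 4 2 5 3 6)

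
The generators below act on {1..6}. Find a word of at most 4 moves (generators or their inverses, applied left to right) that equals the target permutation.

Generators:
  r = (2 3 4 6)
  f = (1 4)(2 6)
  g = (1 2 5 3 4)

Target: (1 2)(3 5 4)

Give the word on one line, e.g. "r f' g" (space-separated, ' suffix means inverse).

  after r: (2 3 4 6)
  after f': (1 4 2 3)
  after g: (2 4 5 3)
  after g: (1 2)(3 5 4)

r f' g g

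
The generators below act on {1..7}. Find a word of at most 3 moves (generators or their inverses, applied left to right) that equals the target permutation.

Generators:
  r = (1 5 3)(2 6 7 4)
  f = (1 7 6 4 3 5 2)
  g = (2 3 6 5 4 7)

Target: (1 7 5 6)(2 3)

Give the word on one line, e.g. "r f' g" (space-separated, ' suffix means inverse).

  after f: (1 7 6 4 3 5 2)
  after g': (1 4 2)(3 6 5 7)
  after r': (1 7 5 6)(2 3)

f g' r'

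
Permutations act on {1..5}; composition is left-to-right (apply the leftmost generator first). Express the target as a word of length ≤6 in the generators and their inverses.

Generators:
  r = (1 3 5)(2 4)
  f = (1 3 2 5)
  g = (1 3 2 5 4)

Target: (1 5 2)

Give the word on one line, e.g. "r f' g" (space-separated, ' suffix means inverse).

  after f: (1 3 2 5)
  after r: (1 5 3 4 2)
  after r: (2 3)
  after f': (1 5 2)

f r r f'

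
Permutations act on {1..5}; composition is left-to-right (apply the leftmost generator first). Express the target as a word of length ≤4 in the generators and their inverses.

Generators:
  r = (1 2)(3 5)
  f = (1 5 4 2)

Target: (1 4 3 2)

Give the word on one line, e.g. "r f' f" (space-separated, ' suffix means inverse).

r f' r

  after r: (1 2)(3 5)
  after f': (1 4 5 3)
  after r: (1 4 3 2)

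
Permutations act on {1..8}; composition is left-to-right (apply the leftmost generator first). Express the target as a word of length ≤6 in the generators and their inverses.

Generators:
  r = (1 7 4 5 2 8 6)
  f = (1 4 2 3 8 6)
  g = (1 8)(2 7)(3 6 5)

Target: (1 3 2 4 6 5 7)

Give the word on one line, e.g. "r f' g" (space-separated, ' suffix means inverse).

f' r' f' r

  after f': (1 6 8 3 2 4)
  after r': (1 8 3 5 4 6 2 7)
  after f': (1 3 5)(2 7 6 4 8)
  after r: (1 3 2 4 6 5 7)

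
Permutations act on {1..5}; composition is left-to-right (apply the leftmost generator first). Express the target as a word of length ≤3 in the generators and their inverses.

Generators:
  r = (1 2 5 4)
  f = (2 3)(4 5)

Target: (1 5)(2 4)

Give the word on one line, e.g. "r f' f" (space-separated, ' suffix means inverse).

  after r: (1 2 5 4)
  after r: (1 5)(2 4)

r r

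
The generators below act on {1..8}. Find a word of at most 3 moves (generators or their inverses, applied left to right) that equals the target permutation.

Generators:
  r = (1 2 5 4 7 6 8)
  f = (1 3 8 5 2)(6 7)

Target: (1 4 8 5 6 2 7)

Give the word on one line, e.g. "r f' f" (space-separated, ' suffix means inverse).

  after r: (1 2 5 4 7 6 8)
  after r: (1 5 7 8 2 4 6)
  after r: (1 4 8 5 6 2 7)

r r r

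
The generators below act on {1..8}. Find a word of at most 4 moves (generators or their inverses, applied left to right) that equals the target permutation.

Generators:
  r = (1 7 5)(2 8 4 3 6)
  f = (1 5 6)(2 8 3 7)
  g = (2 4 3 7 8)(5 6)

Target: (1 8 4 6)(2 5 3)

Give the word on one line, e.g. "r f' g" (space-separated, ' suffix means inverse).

  after g': (2 8 7 3 4)(5 6)
  after f': (1 6)(3 4 7 8)
  after r': (1 3 8 4)(2 6 5 7)
  after f': (1 8 4 6)(2 5 3)

g' f' r' f'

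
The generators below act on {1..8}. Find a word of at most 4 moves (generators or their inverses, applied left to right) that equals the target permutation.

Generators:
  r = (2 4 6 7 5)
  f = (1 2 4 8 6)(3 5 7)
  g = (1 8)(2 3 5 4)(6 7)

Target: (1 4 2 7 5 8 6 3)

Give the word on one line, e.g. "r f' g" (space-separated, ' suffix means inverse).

r' g' f'

  after r': (2 5 7 6 4)
  after g': (1 8)(2 3)(5 6)
  after f': (1 4 2 7 5 8 6 3)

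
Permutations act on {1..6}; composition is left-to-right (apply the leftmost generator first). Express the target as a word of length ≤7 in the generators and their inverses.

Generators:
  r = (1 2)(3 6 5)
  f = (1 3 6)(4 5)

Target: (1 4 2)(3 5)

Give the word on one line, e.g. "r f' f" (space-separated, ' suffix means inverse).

f r f' r' f'

  after f: (1 3 6)(4 5)
  after r: (1 6 2)(3 5 4)
  after f': (1 3 4)(2 6)
  after r': (1 5 6)(2 3 4)
  after f': (1 4 2)(3 5)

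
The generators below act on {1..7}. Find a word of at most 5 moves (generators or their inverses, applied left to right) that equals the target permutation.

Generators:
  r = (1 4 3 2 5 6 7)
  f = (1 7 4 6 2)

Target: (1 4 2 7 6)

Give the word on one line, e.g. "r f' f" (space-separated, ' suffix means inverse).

  after f': (1 2 6 4 7)
  after f': (1 6 7 2 4)
  after f': (1 4 2 7 6)

f' f' f'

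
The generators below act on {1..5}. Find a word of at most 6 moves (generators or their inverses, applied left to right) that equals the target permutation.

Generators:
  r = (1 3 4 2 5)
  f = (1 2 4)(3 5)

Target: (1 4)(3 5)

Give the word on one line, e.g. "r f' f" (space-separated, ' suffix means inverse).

f r f r

  after f: (1 2 4)(3 5)
  after r: (1 5 4 3)
  after f: (1 3 2 4 5)
  after r: (1 4)(3 5)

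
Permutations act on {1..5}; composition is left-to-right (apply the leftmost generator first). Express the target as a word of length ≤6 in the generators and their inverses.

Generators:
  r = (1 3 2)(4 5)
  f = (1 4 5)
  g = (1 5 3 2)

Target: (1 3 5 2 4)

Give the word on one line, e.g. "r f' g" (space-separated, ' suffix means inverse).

  after f: (1 4 5)
  after r: (1 5 3 2)
  after g: (1 3)(2 5)
  after f: (1 3 4 5 2)
  after f: (1 3 5 2 4)

f r g f f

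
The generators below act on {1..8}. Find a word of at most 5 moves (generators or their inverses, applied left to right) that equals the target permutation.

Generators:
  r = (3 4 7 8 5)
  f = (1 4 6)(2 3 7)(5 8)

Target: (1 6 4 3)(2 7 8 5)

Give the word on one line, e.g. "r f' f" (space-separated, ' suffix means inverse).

r f f

  after r: (3 4 7 8 5)
  after f: (1 4 2 3 6)(5 7)
  after f: (1 6 4 3)(2 7 8 5)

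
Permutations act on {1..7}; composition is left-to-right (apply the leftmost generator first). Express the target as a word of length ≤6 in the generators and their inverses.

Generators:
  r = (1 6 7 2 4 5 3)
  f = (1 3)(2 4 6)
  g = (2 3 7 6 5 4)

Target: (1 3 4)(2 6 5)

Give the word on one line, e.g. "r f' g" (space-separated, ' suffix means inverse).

r r f g'

  after r: (1 6 7 2 4 5 3)
  after r: (1 7 4 3 6 2 5)
  after f: (1 7 6 4)(2 5 3)
  after g': (1 3 4)(2 6 5)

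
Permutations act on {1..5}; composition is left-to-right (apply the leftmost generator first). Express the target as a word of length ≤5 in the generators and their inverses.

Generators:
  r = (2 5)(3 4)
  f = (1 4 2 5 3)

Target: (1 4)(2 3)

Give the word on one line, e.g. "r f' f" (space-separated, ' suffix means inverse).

f' r r r

  after f': (1 3 5 2 4)
  after r: (1 4)(2 3)
  after r: (1 3 5 2 4)
  after r: (1 4)(2 3)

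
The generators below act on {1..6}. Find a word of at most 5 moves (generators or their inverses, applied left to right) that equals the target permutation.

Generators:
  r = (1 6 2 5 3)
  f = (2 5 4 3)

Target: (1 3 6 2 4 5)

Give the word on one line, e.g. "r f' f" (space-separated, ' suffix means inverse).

r r f'

  after r: (1 6 2 5 3)
  after r: (1 2 3 6 5)
  after f': (1 3 6 2 4 5)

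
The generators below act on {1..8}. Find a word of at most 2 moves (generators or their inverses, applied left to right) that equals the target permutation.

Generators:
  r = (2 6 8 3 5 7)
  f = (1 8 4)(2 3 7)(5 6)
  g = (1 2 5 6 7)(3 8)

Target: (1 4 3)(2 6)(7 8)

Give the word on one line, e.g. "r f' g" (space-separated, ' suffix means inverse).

  after f': (1 4 8)(2 7 3)(5 6)
  after g': (1 4 3)(2 6)(7 8)

f' g'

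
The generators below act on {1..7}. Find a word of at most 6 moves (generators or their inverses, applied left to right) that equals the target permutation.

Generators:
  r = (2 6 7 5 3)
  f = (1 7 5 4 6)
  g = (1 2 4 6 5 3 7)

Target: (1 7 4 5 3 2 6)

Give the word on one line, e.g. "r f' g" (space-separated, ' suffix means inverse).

g' f g r' f'

  after g': (1 7 3 5 6 4 2)
  after f: (1 5)(2 7 3 4)
  after g: (1 3 6 5 2)
  after r': (1 5 3 2)(6 7)
  after f': (1 7 4 5 3 2 6)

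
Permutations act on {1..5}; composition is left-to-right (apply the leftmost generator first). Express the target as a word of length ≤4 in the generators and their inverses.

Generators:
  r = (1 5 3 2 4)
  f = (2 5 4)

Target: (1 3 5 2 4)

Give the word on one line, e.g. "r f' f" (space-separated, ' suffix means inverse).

r' f' r f'

  after r': (1 4 2 3 5)
  after f': (1 5)(2 3)
  after r: (1 3 4)
  after f': (1 3 5 2 4)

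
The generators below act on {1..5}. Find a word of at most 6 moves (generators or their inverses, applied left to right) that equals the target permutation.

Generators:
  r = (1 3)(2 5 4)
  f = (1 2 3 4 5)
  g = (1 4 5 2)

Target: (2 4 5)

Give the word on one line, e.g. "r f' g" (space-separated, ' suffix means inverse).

  after f': (1 5 4 3 2)
  after g': (1 4 3 5)
  after r: (1 2 5 3 4)
  after f': (2 4 5)

f' g' r f'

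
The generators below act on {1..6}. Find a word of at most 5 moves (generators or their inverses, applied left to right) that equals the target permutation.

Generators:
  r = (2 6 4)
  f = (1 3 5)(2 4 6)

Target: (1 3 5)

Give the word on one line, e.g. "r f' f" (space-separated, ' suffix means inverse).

r' r' f

  after r': (2 4 6)
  after r': (2 6 4)
  after f: (1 3 5)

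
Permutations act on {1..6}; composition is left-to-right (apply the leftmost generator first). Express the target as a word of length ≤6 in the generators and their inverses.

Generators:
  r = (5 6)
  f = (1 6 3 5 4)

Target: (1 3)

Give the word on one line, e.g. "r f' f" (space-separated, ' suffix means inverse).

  after f: (1 6 3 5 4)
  after r: (1 5 4)(3 6)
  after f': (1 3)
  after r: (1 3)(5 6)
  after r: (1 3)

f r f' r r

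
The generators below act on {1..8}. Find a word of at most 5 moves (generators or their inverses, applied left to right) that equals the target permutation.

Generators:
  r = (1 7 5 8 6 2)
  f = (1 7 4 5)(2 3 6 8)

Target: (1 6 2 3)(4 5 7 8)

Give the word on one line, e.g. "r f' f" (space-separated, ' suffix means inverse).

  after r': (1 2 6 8 5 7)
  after f': (1 8 4 7 5)(2 3)
  after r: (1 6 2 3)(4 5 7 8)

r' f' r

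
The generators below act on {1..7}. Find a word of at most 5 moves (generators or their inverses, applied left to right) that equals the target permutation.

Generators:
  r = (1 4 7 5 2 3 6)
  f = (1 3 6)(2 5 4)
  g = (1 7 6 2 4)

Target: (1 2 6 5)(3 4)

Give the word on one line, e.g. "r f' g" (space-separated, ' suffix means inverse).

  after g': (1 4 2 6 7)
  after r: (1 7 4 3 6 5 2)
  after g': (2 4 3 7)(5 6)
  after g': (1 4 3)(5 7 6)
  after g': (1 2 6 5)(3 4)

g' r g' g' g'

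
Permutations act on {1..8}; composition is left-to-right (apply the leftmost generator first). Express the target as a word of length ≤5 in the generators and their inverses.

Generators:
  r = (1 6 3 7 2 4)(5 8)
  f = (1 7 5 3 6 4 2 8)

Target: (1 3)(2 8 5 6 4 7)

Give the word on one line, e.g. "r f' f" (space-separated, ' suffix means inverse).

f' r' f

  after f': (1 8 2 4 6 3 5 7)
  after r': (1 5 3 8 7 4)
  after f: (1 3)(2 8 5 6 4 7)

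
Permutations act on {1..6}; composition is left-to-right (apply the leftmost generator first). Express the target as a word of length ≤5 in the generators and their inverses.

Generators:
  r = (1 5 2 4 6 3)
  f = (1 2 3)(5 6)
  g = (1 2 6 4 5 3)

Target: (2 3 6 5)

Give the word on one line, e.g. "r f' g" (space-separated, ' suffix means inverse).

r' f r r g'

  after r': (1 3 6 4 2 5)
  after f: (2 6 4 3 5)
  after r: (1 5 4)(2 3)
  after r: (1 2)(3 4 5 6)
  after g': (2 3 6 5)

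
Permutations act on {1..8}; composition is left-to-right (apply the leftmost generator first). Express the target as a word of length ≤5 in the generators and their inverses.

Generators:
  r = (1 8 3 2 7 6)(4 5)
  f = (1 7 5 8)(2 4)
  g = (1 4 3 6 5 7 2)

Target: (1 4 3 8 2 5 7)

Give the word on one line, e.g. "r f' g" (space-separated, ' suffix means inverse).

r g r g'

  after r: (1 8 3 2 7 6)(4 5)
  after g: (1 8 6 4 7 5 3)
  after r: (1 3 8)(2 7 4 6 5)
  after g': (1 4 3 8 2 5 7)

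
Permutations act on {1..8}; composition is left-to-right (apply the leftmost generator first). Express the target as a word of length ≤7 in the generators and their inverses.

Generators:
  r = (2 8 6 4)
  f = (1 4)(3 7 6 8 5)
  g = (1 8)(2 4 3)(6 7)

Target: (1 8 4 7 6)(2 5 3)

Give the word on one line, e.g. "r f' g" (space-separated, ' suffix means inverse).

  after f: (1 4)(3 7 6 8 5)
  after r': (1 6 2 4)(3 7 8 5)
  after f': (1 7 6 2)
  after g: (1 6 4 3 2 8)
  after f: (1 8 4 7 6)(2 5 3)

f r' f' g f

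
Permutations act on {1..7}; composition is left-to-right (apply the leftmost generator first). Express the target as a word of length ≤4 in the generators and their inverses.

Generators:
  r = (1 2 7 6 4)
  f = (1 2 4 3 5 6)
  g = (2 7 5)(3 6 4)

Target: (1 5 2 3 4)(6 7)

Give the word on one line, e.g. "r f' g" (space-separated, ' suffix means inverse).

  after g': (2 5 7)(3 4 6)
  after f: (1 2 6 5 7 4)
  after g': (1 5 2 3 4)(6 7)

g' f g'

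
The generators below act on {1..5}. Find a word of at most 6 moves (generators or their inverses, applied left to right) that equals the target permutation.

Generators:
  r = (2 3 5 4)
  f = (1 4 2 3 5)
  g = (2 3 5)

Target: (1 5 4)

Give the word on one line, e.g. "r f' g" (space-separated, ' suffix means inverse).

  after f: (1 4 2 3 5)
  after r': (1 5)
  after r': (1 3 2 4 5)
  after f: (1 5 4)

f r' r' f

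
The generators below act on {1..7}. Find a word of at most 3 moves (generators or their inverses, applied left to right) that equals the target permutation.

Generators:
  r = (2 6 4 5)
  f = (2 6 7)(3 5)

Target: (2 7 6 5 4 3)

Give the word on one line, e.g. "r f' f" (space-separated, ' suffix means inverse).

  after r: (2 6 4 5)
  after f: (2 7)(3 5 6 4)
  after r: (2 7 6 5 4 3)

r f r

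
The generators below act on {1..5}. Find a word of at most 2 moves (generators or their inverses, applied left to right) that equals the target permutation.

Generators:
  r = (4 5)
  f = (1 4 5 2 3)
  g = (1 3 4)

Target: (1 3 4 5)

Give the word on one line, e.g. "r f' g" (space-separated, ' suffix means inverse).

r' g

  after r': (4 5)
  after g: (1 3 4 5)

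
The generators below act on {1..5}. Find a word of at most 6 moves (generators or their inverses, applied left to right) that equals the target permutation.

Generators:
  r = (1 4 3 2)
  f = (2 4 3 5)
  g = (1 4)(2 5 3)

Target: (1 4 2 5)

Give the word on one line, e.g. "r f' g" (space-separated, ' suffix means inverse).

r g r f r'

  after r: (1 4 3 2)
  after g: (2 4)(3 5)
  after r: (1 4)(2 3 5)
  after f: (1 3 2 5 4)
  after r': (1 4 2 5)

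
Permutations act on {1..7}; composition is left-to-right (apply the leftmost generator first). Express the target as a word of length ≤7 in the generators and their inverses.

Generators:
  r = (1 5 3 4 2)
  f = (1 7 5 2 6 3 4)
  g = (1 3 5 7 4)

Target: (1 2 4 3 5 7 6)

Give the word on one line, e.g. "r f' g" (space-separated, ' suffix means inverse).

g' g' f' g' r

  after g': (1 4 7 5 3)
  after g': (1 7 3 4 5)
  after f': (2 5 4 7 6)
  after g': (1 4 5 7 6 2 3)
  after r: (1 2 4 3 5 7 6)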